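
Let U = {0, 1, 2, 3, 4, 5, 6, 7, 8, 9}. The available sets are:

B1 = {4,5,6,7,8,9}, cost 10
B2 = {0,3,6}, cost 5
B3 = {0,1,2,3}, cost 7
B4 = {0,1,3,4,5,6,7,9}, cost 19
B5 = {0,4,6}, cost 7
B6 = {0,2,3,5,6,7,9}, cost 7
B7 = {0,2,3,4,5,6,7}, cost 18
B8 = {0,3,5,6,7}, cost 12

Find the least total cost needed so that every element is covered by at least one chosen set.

B1, B3 cover every element at cost 10 + 7 = 17.
Any cover uses at least 2 sets; among all covering selections none totals below 17.

17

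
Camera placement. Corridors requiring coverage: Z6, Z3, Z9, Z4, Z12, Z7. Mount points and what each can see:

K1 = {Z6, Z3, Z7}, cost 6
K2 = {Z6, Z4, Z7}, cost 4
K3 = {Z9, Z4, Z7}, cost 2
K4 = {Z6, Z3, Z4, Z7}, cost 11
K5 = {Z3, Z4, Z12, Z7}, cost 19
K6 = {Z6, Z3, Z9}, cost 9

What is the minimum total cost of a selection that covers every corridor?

K2, K3, K5 cover every corridor at cost 4 + 2 + 19 = 25.
Any cover uses at least 2 camera mounts; among all covering selections none totals below 25.
Greedy by coverage-per-cost would pick K3, K1, K5 for 27 — worse than the optimum 25.

25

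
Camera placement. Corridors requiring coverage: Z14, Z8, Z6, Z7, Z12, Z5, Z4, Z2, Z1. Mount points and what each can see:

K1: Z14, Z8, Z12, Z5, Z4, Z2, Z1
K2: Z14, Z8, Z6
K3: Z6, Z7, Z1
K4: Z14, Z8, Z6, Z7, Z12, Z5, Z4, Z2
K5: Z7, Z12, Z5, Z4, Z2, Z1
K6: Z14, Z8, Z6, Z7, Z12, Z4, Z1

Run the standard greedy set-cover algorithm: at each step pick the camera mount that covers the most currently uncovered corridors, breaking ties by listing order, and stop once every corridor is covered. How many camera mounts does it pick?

2

Pick 1: K4 covers 8 new corridors (Z14, Z8, Z6, Z7, Z12, Z5, Z4, Z2).
Pick 2: K1 covers 1 new corridors (Z1).
Greedy uses 2 camera mounts.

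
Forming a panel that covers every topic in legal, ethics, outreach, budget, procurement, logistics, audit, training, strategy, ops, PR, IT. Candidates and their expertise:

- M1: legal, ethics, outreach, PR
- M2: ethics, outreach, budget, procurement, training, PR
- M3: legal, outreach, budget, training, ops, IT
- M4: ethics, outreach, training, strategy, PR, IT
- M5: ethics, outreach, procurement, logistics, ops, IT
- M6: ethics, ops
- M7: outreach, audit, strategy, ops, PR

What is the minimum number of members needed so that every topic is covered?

M3, M5, M7 together cover {legal, ethics, outreach, budget, procurement, logistics, audit, training, strategy, ops, PR, IT} — every topic.
No 2 of the 7 members cover everything (all 21 pairs fall short), so 3 is minimum.
Greedy (largest uncovered first) would take M2, M3, M7, M5 — 4 members — but 3 suffice.

3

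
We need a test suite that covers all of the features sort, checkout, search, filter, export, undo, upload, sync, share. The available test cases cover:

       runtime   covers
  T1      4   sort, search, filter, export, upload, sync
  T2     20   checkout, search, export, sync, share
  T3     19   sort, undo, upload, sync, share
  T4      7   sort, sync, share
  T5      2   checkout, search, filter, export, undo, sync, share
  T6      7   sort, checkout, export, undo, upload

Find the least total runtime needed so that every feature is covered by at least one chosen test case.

6

T1, T5 cover every feature at runtime 4 + 2 = 6.
Any cover uses at least 2 test cases; among all covering selections none totals below 6.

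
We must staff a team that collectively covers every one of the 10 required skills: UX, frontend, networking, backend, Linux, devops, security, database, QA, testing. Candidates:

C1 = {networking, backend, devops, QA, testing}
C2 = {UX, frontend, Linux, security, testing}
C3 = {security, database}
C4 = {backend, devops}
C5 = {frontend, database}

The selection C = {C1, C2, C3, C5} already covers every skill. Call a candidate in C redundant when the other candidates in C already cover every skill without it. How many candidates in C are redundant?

2

Drop C1: networking, backend, devops, QA uncovered — not redundant.
Drop C2: UX, Linux uncovered — not redundant.
Drop C3: the rest still cover every skill — redundant.
Drop C5: the rest still cover every skill — redundant.
2 redundant: C3, C5.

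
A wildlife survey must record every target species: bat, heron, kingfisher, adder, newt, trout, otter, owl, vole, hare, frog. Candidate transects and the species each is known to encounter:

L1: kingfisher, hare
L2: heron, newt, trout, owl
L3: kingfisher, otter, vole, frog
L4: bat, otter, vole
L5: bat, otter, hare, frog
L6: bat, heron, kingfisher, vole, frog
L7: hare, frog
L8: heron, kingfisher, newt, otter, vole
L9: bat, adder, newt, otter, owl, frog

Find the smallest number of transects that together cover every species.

4

L1, L2, L3, L9 together cover {bat, heron, kingfisher, adder, newt, trout, otter, owl, vole, hare, frog} — every species.
No 3 of the 9 transects cover everything (all 84 triples fall short), so 4 is minimum.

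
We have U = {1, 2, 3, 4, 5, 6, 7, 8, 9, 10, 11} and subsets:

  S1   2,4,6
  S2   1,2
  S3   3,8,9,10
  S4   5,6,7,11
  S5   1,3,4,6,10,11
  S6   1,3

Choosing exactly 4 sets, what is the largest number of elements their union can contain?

11

Choosing S1, S2, S3, S4 covers {1, 2, 3, 4, 5, 6, 7, 8, 9, 10, 11} — 11 elements.
That is all 11 elements.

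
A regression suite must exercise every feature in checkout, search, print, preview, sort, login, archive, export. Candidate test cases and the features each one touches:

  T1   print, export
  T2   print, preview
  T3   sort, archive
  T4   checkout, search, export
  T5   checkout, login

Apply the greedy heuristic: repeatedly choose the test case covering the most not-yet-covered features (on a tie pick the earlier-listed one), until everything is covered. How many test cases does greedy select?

Pick 1: T4 covers 3 new features (checkout, search, export).
Pick 2: T2 covers 2 new features (print, preview).
Pick 3: T3 covers 2 new features (sort, archive).
Pick 4: T5 covers 1 new features (login).
Greedy uses 4 test cases.

4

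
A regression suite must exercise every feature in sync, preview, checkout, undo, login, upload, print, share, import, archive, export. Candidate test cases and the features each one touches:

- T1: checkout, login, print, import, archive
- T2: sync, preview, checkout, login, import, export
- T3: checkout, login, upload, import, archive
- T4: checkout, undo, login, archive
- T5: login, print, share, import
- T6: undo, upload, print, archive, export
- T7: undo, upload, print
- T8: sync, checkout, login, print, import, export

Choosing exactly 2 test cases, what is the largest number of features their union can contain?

Choosing T2, T6 covers {sync, preview, checkout, undo, login, upload, print, import, archive, export} — 10 features.
No choice of 2 test cases does better; here share is left uncovered.

10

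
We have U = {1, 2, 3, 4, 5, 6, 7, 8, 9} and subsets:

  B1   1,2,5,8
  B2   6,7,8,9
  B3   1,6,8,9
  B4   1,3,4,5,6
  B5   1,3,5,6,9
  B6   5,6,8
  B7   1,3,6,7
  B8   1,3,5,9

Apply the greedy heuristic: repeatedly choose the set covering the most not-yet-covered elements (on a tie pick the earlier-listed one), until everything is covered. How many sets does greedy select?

Pick 1: B4 covers 5 new elements (1, 3, 4, 5, 6).
Pick 2: B2 covers 3 new elements (7, 8, 9).
Pick 3: B1 covers 1 new elements (2).
Greedy uses 3 sets.

3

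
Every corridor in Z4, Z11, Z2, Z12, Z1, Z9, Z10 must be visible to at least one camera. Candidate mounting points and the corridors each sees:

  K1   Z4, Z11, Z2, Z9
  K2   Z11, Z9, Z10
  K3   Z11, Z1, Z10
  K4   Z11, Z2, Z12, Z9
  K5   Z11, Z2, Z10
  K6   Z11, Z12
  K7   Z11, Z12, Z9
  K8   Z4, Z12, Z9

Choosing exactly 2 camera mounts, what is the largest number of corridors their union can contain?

Choosing K1, K3 covers {Z4, Z11, Z2, Z1, Z9, Z10} — 6 corridors.
No choice of 2 camera mounts does better; here Z12 is left uncovered.

6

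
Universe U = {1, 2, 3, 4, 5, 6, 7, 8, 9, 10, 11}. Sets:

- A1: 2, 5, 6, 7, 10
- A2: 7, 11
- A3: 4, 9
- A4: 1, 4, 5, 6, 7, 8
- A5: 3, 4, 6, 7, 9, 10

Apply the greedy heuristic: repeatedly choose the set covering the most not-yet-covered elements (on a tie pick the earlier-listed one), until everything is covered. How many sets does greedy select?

Pick 1: A4 covers 6 new elements (1, 4, 5, 6, 7, 8).
Pick 2: A5 covers 3 new elements (3, 9, 10).
Pick 3: A1 covers 1 new elements (2).
Pick 4: A2 covers 1 new elements (11).
Greedy uses 4 sets.

4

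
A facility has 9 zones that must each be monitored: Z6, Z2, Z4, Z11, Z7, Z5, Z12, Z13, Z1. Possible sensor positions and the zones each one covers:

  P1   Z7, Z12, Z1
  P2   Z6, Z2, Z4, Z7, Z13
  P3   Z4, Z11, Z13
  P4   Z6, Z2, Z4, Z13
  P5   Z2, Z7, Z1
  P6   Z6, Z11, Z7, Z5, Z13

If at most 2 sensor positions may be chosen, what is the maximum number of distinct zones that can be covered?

7

Choosing P1, P2 covers {Z6, Z2, Z4, Z7, Z12, Z13, Z1} — 7 zones.
No choice of 2 sensor positions does better; here Z11, Z5 are left uncovered.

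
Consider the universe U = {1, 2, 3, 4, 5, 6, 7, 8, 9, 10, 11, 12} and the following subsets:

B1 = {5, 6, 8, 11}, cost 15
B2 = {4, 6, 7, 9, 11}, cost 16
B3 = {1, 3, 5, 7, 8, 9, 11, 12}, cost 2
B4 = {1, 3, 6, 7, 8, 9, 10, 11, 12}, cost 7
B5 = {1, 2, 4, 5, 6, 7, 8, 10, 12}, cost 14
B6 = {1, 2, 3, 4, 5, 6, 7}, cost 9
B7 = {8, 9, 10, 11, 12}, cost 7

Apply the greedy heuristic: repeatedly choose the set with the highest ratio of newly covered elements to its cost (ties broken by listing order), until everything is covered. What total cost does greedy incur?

Pick 1: B3 adds 8 new (1, 3, 5, 7, 8, 9, 11, 12) at cost 2 (ratio 8/2).
Pick 2: B6 adds 3 new (2, 4, 6) at cost 9 (ratio 3/9).
Pick 3: B4 adds 1 new (10) at cost 7 (ratio 1/7).
Greedy total cost: 2 + 9 + 7 = 18. (The true optimum is 16, so greedy overshoots here.)

18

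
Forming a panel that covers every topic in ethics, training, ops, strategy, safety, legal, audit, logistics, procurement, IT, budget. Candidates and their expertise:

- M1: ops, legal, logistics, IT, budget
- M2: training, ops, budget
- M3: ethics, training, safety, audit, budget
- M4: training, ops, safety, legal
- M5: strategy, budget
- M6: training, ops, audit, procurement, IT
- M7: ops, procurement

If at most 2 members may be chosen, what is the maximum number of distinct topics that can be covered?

9

Choosing M1, M3 covers {ethics, training, ops, safety, legal, audit, logistics, IT, budget} — 9 topics.
No choice of 2 members does better; here strategy, procurement are left uncovered.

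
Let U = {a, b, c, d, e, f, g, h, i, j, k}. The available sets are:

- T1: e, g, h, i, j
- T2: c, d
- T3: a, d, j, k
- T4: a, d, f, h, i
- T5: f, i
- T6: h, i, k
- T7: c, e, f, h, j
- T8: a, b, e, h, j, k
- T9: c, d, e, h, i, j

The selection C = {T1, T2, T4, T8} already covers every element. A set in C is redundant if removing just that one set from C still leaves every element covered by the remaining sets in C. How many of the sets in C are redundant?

Drop T1: g uncovered — not redundant.
Drop T2: c uncovered — not redundant.
Drop T4: f uncovered — not redundant.
Drop T8: b, k uncovered — not redundant.
None of the sets in C is redundant.

0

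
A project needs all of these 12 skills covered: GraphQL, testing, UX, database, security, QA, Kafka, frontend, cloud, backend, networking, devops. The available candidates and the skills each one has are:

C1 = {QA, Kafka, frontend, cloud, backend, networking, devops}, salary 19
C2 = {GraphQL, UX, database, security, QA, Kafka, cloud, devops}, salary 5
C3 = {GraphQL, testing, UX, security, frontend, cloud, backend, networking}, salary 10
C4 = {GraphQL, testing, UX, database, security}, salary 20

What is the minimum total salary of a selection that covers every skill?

15

C2, C3 cover every skill at salary 5 + 10 = 15.
Any cover uses at least 2 candidates; among all covering selections none totals below 15.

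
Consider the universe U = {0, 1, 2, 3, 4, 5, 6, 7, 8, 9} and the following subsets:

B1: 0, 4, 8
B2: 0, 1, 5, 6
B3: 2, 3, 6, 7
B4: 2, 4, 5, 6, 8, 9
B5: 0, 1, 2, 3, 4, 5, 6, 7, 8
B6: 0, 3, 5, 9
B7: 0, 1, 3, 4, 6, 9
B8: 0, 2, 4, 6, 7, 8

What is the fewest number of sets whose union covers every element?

B4, B5 together cover {0, 1, 2, 3, 4, 5, 6, 7, 8, 9} — every element.
No single set contains all 10 elements, so 2 is optimal.

2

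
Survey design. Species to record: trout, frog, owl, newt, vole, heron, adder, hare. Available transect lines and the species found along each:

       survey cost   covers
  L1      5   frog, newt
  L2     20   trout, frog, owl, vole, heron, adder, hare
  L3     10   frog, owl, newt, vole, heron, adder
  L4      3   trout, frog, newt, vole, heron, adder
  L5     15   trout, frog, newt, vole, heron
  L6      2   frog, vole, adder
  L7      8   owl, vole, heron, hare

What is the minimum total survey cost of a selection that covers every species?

11

L4, L7 cover every species at survey cost 3 + 8 = 11.
Any cover uses at least 2 transects; among all covering selections none totals below 11.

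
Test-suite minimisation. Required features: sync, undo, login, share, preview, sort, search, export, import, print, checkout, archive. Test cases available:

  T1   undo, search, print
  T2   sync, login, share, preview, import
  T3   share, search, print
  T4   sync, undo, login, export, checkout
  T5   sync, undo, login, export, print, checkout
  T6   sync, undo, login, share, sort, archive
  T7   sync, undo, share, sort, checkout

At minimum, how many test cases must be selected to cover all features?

4

T1, T2, T4, T6 together cover {sync, undo, login, share, preview, sort, search, export, import, print, checkout, archive} — every feature.
No 3 of the 7 test cases cover everything (all 35 triples fall short), so 4 is minimum.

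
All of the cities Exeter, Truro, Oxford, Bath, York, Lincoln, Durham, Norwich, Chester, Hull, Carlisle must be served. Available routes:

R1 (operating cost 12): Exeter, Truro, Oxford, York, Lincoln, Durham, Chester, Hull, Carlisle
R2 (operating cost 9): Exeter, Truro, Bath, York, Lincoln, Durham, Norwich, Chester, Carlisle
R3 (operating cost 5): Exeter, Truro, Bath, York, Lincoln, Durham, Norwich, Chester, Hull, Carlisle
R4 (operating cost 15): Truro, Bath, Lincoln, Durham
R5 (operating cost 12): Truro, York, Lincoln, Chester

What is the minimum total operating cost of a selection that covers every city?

R1, R3 cover every city at operating cost 12 + 5 = 17.
Any cover uses at least 2 routes; among all covering selections none totals below 17.

17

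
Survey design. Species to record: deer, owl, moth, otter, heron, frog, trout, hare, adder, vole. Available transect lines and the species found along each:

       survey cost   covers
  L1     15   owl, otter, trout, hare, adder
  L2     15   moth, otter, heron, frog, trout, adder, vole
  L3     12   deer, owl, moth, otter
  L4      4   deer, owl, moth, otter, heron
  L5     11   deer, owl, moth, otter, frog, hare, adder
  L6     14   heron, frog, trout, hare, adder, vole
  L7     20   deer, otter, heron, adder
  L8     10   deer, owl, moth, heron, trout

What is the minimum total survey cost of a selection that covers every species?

18

L4, L6 cover every species at survey cost 4 + 14 = 18.
Any cover uses at least 2 transects; among all covering selections none totals below 18.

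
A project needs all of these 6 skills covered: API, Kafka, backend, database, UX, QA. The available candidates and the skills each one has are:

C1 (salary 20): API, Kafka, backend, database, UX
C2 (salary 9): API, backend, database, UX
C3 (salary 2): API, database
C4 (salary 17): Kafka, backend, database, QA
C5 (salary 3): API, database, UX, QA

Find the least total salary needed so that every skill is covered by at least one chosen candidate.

C4, C5 cover every skill at salary 17 + 3 = 20.
Any cover uses at least 2 candidates; among all covering selections none totals below 20.

20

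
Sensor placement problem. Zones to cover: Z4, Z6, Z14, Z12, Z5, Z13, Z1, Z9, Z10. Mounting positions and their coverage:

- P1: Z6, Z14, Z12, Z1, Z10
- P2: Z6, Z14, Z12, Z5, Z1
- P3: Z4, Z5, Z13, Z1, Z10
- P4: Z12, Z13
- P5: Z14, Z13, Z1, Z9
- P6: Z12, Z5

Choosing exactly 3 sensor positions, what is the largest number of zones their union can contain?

9

Choosing P1, P3, P5 covers {Z4, Z6, Z14, Z12, Z5, Z13, Z1, Z9, Z10} — 9 zones.
That is all 9 zones.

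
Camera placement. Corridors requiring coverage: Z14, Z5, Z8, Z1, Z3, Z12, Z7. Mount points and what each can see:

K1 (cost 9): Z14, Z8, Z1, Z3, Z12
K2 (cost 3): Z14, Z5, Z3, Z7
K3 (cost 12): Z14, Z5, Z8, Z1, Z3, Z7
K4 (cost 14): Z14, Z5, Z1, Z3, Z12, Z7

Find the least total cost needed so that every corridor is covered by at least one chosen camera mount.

12

K1, K2 cover every corridor at cost 9 + 3 = 12.
Any cover uses at least 2 camera mounts; among all covering selections none totals below 12.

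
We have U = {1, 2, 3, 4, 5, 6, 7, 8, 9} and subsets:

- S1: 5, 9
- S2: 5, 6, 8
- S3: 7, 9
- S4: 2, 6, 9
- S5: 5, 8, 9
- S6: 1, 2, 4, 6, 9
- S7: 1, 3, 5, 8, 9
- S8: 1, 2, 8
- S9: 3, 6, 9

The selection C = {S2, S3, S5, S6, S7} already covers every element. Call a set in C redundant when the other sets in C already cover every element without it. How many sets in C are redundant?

Drop S2: the rest still cover every element — redundant.
Drop S3: 7 uncovered — not redundant.
Drop S5: the rest still cover every element — redundant.
Drop S6: 2, 4 uncovered — not redundant.
Drop S7: 3 uncovered — not redundant.
2 redundant: S2, S5.

2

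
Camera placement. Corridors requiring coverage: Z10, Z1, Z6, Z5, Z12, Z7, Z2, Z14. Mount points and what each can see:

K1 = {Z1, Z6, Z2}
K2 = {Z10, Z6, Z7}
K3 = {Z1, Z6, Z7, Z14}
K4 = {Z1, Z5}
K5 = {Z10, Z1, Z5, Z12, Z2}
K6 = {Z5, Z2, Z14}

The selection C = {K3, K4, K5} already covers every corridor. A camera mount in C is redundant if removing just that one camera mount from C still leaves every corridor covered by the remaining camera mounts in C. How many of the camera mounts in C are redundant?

1

Drop K3: Z6, Z7, Z14 uncovered — not redundant.
Drop K4: the rest still cover every corridor — redundant.
Drop K5: Z10, Z12, Z2 uncovered — not redundant.
1 redundant: K4.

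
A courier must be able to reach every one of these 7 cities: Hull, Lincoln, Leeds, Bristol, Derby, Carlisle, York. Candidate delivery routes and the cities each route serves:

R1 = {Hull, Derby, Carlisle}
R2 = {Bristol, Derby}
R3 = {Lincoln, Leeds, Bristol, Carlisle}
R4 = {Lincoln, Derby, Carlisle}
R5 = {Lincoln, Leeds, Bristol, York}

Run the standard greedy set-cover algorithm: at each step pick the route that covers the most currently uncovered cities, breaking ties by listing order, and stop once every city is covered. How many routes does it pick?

Pick 1: R3 covers 4 new cities (Lincoln, Leeds, Bristol, Carlisle).
Pick 2: R1 covers 2 new cities (Hull, Derby).
Pick 3: R5 covers 1 new cities (York).
Greedy uses 3 routes. (The true minimum is 2.)

3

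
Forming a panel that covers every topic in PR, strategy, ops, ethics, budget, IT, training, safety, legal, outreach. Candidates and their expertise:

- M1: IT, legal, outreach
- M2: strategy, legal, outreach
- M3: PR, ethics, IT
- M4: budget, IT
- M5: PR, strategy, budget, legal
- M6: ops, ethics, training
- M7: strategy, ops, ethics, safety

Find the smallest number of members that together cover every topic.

M1, M5, M6, M7 together cover {PR, strategy, ops, ethics, budget, IT, training, safety, legal, outreach} — every topic.
No 3 of the 7 members cover everything (all 35 triples fall short), so 4 is minimum.

4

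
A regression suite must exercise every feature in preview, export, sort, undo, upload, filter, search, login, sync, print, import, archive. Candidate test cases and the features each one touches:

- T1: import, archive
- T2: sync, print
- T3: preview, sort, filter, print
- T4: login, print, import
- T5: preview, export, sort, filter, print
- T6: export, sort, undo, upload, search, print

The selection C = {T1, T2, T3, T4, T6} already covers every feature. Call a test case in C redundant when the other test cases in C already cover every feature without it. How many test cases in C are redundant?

0

Drop T1: archive uncovered — not redundant.
Drop T2: sync uncovered — not redundant.
Drop T3: preview, filter uncovered — not redundant.
Drop T4: login uncovered — not redundant.
Drop T6: export, undo, upload, search uncovered — not redundant.
None of the test cases in C is redundant.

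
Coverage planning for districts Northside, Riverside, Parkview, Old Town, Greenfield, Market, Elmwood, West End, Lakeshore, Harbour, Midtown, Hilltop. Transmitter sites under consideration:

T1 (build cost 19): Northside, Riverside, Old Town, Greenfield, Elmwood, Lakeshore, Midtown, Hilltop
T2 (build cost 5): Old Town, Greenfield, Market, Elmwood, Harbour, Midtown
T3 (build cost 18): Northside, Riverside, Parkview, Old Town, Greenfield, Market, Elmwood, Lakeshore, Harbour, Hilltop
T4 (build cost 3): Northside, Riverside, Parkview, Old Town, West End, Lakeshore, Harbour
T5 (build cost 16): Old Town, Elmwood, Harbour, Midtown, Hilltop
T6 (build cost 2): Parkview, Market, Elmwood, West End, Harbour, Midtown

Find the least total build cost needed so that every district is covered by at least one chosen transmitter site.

T3, T6 cover every district at build cost 18 + 2 = 20.
Any cover uses at least 2 transmitter sites; among all covering selections none totals below 20.

20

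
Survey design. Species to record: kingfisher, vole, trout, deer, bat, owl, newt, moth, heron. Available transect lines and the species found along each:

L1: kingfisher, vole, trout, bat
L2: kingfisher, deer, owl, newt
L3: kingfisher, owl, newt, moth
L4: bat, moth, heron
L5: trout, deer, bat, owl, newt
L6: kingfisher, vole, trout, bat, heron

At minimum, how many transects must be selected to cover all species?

L1, L2, L4 together cover {kingfisher, vole, trout, deer, bat, owl, newt, moth, heron} — every species.
No 2 of the 6 transects cover everything (all 15 pairs fall short), so 3 is minimum.

3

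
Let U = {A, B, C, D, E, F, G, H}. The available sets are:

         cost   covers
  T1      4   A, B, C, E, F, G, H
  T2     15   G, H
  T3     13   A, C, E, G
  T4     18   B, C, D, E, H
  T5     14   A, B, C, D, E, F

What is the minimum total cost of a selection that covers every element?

T1, T5 cover every element at cost 4 + 14 = 18.
Any cover uses at least 2 sets; among all covering selections none totals below 18.

18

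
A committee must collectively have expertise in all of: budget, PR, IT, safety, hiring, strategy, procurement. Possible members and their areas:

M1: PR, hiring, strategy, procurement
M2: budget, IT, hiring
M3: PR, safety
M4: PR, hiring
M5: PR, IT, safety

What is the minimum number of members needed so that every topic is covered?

3

M1, M2, M3 together cover {budget, PR, IT, safety, hiring, strategy, procurement} — every topic.
No 2 of the 5 members cover everything (all 10 pairs fall short), so 3 is minimum.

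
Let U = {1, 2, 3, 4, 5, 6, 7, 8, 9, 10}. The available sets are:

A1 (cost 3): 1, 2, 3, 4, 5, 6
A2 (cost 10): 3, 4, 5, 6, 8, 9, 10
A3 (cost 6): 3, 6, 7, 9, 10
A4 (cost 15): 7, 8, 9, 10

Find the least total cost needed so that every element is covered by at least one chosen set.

A1, A4 cover every element at cost 3 + 15 = 18.
Any cover uses at least 2 sets; among all covering selections none totals below 18.

18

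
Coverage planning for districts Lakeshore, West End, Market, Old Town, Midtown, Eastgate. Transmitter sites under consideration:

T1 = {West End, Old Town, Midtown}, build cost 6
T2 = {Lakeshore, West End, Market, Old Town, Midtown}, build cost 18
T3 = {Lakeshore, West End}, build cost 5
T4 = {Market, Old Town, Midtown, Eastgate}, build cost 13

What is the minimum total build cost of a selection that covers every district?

T3, T4 cover every district at build cost 5 + 13 = 18.
Any cover uses at least 2 transmitter sites; among all covering selections none totals below 18.

18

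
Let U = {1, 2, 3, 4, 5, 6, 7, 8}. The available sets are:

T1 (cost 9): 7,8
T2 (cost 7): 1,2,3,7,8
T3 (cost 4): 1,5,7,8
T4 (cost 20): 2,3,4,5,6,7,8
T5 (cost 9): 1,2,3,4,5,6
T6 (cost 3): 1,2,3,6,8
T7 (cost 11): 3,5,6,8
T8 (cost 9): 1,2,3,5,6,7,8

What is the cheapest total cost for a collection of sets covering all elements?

13

T3, T5 cover every element at cost 4 + 9 = 13.
Any cover uses at least 2 sets; among all covering selections none totals below 13.
Greedy by coverage-per-cost would pick T6, T3, T5 for 16 — worse than the optimum 13.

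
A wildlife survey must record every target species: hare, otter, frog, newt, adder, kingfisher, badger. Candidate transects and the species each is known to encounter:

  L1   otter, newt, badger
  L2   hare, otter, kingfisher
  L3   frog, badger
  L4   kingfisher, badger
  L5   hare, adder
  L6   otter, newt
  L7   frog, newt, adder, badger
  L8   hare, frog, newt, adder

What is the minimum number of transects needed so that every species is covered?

2

L2, L7 together cover {hare, otter, frog, newt, adder, kingfisher, badger} — every species.
No single transect contains all 7 species, so 2 is optimal.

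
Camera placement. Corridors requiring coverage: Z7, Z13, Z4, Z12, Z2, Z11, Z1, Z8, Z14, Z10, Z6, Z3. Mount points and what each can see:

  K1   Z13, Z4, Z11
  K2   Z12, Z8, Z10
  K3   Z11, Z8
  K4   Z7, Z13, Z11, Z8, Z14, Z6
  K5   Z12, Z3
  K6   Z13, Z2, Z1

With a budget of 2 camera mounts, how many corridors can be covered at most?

8

Choosing K2, K4 covers {Z7, Z13, Z12, Z11, Z8, Z14, Z10, Z6} — 8 corridors.
No choice of 2 camera mounts does better; here Z4, Z2, Z1, Z3 are left uncovered.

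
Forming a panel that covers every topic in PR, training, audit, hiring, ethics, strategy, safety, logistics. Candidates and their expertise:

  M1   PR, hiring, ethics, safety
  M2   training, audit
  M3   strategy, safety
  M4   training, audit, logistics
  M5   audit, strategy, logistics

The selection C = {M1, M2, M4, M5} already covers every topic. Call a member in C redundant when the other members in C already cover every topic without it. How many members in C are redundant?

2

Drop M1: PR, hiring, ethics, safety uncovered — not redundant.
Drop M2: the rest still cover every topic — redundant.
Drop M4: the rest still cover every topic — redundant.
Drop M5: strategy uncovered — not redundant.
2 redundant: M2, M4.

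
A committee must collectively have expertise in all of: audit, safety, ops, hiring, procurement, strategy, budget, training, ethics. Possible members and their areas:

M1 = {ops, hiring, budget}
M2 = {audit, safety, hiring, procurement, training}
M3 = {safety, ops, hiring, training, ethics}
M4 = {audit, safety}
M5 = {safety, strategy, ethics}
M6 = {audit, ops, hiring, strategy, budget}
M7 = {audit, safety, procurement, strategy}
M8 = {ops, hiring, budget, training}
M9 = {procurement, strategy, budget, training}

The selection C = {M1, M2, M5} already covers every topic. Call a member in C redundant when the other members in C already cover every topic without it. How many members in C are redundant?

0

Drop M1: ops, budget uncovered — not redundant.
Drop M2: audit, procurement, training uncovered — not redundant.
Drop M5: strategy, ethics uncovered — not redundant.
None of the members in C is redundant.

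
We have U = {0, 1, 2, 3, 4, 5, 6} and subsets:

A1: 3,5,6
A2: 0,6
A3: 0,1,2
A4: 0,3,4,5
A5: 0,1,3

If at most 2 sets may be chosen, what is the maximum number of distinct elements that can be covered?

6

Choosing A1, A3 covers {0, 1, 2, 3, 5, 6} — 6 elements.
No choice of 2 sets does better; here 4 is left uncovered.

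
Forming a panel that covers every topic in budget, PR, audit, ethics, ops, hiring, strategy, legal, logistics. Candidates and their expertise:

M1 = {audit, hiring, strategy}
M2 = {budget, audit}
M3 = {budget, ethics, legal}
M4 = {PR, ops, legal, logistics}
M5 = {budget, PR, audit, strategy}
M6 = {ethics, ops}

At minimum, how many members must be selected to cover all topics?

M1, M3, M4 together cover {budget, PR, audit, ethics, ops, hiring, strategy, legal, logistics} — every topic.
No 2 of the 6 members cover everything (all 15 pairs fall short), so 3 is minimum.

3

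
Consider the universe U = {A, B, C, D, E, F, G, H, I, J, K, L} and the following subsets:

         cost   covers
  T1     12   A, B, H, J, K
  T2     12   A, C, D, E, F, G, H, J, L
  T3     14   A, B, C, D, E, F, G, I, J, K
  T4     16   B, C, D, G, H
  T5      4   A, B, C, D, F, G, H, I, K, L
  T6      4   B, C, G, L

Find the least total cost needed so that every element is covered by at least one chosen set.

T2, T5 cover every element at cost 12 + 4 = 16.
Any cover uses at least 2 sets; among all covering selections none totals below 16.

16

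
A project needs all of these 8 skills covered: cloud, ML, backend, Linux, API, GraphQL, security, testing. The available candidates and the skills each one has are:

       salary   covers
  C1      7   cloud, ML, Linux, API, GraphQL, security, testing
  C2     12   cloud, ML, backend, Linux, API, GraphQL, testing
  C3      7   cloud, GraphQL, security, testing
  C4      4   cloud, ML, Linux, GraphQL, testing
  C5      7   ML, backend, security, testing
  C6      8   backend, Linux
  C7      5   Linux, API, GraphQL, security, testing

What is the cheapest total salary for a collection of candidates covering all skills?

C1, C5 cover every skill at salary 7 + 7 = 14.
Any cover uses at least 2 candidates; among all covering selections none totals below 14.

14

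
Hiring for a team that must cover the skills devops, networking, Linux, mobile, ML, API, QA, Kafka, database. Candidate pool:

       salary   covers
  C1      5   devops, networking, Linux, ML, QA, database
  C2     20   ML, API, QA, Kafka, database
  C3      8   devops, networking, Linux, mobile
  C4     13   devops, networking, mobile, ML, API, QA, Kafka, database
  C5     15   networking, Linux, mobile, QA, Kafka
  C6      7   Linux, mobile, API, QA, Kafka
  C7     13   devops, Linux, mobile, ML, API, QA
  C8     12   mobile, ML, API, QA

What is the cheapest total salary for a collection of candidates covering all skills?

C1, C6 cover every skill at salary 5 + 7 = 12.
Any cover uses at least 2 candidates; among all covering selections none totals below 12.

12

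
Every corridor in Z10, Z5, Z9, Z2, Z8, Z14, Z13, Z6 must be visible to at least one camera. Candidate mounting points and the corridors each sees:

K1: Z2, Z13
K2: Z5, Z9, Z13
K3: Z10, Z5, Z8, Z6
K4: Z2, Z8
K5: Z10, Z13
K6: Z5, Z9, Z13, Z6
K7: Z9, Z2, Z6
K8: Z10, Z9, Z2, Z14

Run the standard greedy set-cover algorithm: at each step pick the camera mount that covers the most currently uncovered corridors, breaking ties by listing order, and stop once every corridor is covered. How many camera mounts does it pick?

3

Pick 1: K3 covers 4 new corridors (Z10, Z5, Z8, Z6).
Pick 2: K8 covers 3 new corridors (Z9, Z2, Z14).
Pick 3: K1 covers 1 new corridors (Z13).
Greedy uses 3 camera mounts.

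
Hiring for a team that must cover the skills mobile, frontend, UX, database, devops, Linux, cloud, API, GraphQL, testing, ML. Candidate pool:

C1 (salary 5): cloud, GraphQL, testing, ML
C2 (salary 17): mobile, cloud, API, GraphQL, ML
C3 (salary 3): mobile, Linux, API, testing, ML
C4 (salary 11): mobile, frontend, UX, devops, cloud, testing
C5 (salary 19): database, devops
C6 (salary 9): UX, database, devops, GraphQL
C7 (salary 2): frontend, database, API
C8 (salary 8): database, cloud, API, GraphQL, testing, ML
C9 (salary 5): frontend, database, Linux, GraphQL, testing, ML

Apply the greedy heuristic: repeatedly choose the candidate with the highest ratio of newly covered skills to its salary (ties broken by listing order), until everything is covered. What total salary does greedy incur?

19

Pick 1: C3 adds 5 new (mobile, Linux, API, testing, ML) at salary 3 (ratio 5/3).
Pick 2: C7 adds 2 new (frontend, database) at salary 2 (ratio 2/2).
Pick 3: C1 adds 2 new (cloud, GraphQL) at salary 5 (ratio 2/5).
Pick 4: C6 adds 2 new (UX, devops) at salary 9 (ratio 2/9).
Greedy total salary: 3 + 2 + 5 + 9 = 19. (The true optimum is 18, so greedy overshoots here.)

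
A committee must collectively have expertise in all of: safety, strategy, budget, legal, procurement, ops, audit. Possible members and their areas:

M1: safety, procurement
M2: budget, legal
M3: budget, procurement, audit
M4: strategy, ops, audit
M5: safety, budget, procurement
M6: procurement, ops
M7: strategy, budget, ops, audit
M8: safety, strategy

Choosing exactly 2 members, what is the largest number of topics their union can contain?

Choosing M1, M7 covers {safety, strategy, budget, procurement, ops, audit} — 6 topics.
No choice of 2 members does better; here legal is left uncovered.

6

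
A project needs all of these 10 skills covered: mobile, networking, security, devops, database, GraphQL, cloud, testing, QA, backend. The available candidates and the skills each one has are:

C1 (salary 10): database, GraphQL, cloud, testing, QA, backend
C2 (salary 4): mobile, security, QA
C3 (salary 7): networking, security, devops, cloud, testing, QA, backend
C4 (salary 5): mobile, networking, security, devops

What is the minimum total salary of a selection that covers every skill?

C1, C4 cover every skill at salary 10 + 5 = 15.
Any cover uses at least 2 candidates; among all covering selections none totals below 15.
Greedy by coverage-per-salary would pick C3, C2, C1 for 21 — worse than the optimum 15.

15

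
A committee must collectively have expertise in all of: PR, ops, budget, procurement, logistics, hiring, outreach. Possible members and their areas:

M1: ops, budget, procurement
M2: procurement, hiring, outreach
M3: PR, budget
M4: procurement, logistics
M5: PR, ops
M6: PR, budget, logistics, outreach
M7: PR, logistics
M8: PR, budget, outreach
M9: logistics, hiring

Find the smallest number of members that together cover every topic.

3

M1, M2, M6 together cover {PR, ops, budget, procurement, logistics, hiring, outreach} — every topic.
No 2 of the 9 members cover everything (all 36 pairs fall short), so 3 is minimum.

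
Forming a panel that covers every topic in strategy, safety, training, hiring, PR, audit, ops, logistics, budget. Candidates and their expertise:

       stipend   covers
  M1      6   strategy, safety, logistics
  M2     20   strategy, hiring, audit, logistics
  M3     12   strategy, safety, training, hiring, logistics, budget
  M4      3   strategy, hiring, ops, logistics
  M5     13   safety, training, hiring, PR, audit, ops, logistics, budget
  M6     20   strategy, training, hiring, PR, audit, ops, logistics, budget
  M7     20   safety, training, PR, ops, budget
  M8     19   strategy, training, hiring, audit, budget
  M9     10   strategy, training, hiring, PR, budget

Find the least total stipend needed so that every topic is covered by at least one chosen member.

16

M4, M5 cover every topic at stipend 3 + 13 = 16.
Any cover uses at least 2 members; among all covering selections none totals below 16.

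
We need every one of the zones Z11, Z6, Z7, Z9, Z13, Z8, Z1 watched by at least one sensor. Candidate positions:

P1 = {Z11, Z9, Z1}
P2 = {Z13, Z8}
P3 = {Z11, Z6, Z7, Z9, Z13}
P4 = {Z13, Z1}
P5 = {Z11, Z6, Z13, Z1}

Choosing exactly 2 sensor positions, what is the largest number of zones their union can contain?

Choosing P1, P3 covers {Z11, Z6, Z7, Z9, Z13, Z1} — 6 zones.
No choice of 2 sensor positions does better; here Z8 is left uncovered.

6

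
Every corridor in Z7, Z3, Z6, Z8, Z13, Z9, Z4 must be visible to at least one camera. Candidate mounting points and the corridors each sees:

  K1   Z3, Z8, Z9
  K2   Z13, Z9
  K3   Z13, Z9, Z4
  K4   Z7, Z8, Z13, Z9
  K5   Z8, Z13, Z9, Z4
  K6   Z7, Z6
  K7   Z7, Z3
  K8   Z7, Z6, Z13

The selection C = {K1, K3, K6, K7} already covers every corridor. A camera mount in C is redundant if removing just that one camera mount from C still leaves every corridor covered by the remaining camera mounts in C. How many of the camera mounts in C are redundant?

Drop K1: Z8 uncovered — not redundant.
Drop K3: Z13, Z4 uncovered — not redundant.
Drop K6: Z6 uncovered — not redundant.
Drop K7: the rest still cover every corridor — redundant.
1 redundant: K7.

1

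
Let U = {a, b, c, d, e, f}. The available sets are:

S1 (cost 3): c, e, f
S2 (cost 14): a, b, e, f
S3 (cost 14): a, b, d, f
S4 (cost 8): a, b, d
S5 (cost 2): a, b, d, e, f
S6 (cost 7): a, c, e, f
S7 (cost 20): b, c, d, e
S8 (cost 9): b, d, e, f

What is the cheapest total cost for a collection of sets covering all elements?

S1, S5 cover every element at cost 3 + 2 = 5.
Any cover uses at least 2 sets; among all covering selections none totals below 5.

5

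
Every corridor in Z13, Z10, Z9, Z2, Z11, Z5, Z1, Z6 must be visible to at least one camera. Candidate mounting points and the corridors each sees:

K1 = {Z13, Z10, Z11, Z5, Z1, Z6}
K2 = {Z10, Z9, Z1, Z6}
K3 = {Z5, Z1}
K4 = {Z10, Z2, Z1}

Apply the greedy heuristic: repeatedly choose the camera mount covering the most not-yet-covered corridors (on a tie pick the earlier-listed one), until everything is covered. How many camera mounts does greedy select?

Pick 1: K1 covers 6 new corridors (Z13, Z10, Z11, Z5, Z1, Z6).
Pick 2: K2 covers 1 new corridors (Z9).
Pick 3: K4 covers 1 new corridors (Z2).
Greedy uses 3 camera mounts.

3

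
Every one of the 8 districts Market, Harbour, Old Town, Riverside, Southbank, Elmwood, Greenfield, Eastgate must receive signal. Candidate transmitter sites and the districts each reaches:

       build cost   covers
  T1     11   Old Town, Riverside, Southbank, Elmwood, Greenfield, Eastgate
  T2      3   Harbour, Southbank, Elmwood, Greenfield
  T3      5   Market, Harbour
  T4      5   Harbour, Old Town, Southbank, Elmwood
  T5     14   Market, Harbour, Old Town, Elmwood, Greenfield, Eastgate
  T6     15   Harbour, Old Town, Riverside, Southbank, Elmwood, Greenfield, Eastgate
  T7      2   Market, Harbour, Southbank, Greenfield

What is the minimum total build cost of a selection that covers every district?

T1, T7 cover every district at build cost 11 + 2 = 13.
Any cover uses at least 2 transmitter sites; among all covering selections none totals below 13.

13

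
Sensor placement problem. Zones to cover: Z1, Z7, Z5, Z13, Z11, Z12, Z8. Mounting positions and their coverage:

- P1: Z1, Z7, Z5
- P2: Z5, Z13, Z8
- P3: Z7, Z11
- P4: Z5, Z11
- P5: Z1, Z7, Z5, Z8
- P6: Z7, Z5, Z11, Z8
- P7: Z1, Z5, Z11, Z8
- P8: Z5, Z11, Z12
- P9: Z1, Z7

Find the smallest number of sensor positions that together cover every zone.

3

P1, P2, P8 together cover {Z1, Z7, Z5, Z13, Z11, Z12, Z8} — every zone.
No 2 of the 9 sensor positions cover everything (all 36 pairs fall short), so 3 is minimum.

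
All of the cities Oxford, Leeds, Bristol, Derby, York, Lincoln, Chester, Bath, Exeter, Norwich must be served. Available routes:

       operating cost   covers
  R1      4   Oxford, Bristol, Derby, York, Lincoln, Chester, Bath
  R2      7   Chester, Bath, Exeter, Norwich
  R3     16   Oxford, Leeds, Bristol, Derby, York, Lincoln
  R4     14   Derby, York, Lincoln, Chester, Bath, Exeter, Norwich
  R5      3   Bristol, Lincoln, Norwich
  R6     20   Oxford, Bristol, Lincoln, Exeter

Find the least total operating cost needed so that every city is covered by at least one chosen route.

23

R2, R3 cover every city at operating cost 7 + 16 = 23.
Any cover uses at least 2 routes; among all covering selections none totals below 23.
Greedy by coverage-per-operating cost would pick R1, R5, R2, R3 for 30 — worse than the optimum 23.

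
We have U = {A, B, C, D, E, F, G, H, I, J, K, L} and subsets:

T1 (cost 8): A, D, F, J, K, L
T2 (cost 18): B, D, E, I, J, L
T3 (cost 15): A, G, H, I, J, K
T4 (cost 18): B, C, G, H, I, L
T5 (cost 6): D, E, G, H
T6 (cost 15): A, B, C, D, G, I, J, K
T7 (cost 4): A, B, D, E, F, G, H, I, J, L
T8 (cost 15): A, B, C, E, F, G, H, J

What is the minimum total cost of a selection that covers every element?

19

T6, T7 cover every element at cost 15 + 4 = 19.
Any cover uses at least 2 sets; among all covering selections none totals below 19.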